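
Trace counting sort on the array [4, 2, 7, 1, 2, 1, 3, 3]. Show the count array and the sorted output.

Count array: [0, 2, 2, 2, 1, 0, 0, 1]
(count[i] = number of elements equal to i)
Cumulative count: [0, 2, 4, 6, 7, 7, 7, 8]
Sorted: [1, 1, 2, 2, 3, 3, 4, 7]


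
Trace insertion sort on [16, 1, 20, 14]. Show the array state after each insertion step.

First element 16 is already 'sorted'
Insert 1: shifted 1 elements -> [1, 16, 20, 14]
Insert 20: shifted 0 elements -> [1, 16, 20, 14]
Insert 14: shifted 2 elements -> [1, 14, 16, 20]


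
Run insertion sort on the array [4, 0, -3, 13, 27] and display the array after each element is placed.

First element 4 is already 'sorted'
Insert 0: shifted 1 elements -> [0, 4, -3, 13, 27]
Insert -3: shifted 2 elements -> [-3, 0, 4, 13, 27]
Insert 13: shifted 0 elements -> [-3, 0, 4, 13, 27]
Insert 27: shifted 0 elements -> [-3, 0, 4, 13, 27]


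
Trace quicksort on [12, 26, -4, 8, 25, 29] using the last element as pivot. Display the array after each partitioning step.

Partition 1: pivot=29 at index 5 -> [12, 26, -4, 8, 25, 29]
Partition 2: pivot=25 at index 3 -> [12, -4, 8, 25, 26, 29]
Partition 3: pivot=8 at index 1 -> [-4, 8, 12, 25, 26, 29]


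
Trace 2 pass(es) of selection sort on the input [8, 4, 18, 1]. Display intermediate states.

Pass 1: Select minimum 1 at index 3, swap -> [1, 4, 18, 8]
Pass 2: Select minimum 4 at index 1, swap -> [1, 4, 18, 8]


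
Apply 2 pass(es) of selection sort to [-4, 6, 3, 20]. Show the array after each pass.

Pass 1: Select minimum -4 at index 0, swap -> [-4, 6, 3, 20]
Pass 2: Select minimum 3 at index 2, swap -> [-4, 3, 6, 20]


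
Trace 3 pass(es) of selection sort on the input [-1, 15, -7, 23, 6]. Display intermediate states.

Pass 1: Select minimum -7 at index 2, swap -> [-7, 15, -1, 23, 6]
Pass 2: Select minimum -1 at index 2, swap -> [-7, -1, 15, 23, 6]
Pass 3: Select minimum 6 at index 4, swap -> [-7, -1, 6, 23, 15]


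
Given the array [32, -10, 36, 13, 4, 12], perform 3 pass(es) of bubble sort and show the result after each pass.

After pass 1: [-10, 32, 13, 4, 12, 36] (4 swaps)
After pass 2: [-10, 13, 4, 12, 32, 36] (3 swaps)
After pass 3: [-10, 4, 12, 13, 32, 36] (2 swaps)
Total swaps: 9


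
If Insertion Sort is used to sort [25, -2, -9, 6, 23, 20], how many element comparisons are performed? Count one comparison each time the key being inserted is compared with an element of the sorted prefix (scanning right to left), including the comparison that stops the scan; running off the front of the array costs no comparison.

Insert -2: 25 > -2 (shift), reached front = 1 comparison(s) -> [-2, 25, -9, 6, 23, 20]
Insert -9: 25 > -9 (shift), -2 > -9 (shift), reached front = 2 comparison(s) -> [-9, -2, 25, 6, 23, 20]
Insert 6: 25 > 6 (shift), -2 <= 6 (stop) = 2 comparison(s) -> [-9, -2, 6, 25, 23, 20]
Insert 23: 25 > 23 (shift), 6 <= 23 (stop) = 2 comparison(s) -> [-9, -2, 6, 23, 25, 20]
Insert 20: 25 > 20 (shift), 23 > 20 (shift), 6 <= 20 (stop) = 3 comparison(s) -> [-9, -2, 6, 20, 23, 25]
Total comparisons: 1 + 2 + 2 + 2 + 3 = 10


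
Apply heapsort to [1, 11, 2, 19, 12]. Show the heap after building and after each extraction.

Build heap: [19, 12, 2, 11, 1]
Extract 19: [12, 11, 2, 1, 19]
Extract 12: [11, 1, 2, 12, 19]
Extract 11: [2, 1, 11, 12, 19]
Extract 2: [1, 2, 11, 12, 19]


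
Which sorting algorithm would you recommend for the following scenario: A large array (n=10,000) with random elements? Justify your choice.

Best choice: Quicksort or Mergesort
Reason: Both have O(n log n) average case; quicksort has lower constant factors


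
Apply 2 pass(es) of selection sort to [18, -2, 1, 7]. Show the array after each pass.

Pass 1: Select minimum -2 at index 1, swap -> [-2, 18, 1, 7]
Pass 2: Select minimum 1 at index 2, swap -> [-2, 1, 18, 7]


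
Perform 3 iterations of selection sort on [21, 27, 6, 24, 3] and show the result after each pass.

Pass 1: Select minimum 3 at index 4, swap -> [3, 27, 6, 24, 21]
Pass 2: Select minimum 6 at index 2, swap -> [3, 6, 27, 24, 21]
Pass 3: Select minimum 21 at index 4, swap -> [3, 6, 21, 24, 27]


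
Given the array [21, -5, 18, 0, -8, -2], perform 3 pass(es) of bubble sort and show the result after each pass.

After pass 1: [-5, 18, 0, -8, -2, 21] (5 swaps)
After pass 2: [-5, 0, -8, -2, 18, 21] (3 swaps)
After pass 3: [-5, -8, -2, 0, 18, 21] (2 swaps)
Total swaps: 10


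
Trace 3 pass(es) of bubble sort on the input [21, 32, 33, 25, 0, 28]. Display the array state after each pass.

After pass 1: [21, 32, 25, 0, 28, 33] (3 swaps)
After pass 2: [21, 25, 0, 28, 32, 33] (3 swaps)
After pass 3: [21, 0, 25, 28, 32, 33] (1 swaps)
Total swaps: 7


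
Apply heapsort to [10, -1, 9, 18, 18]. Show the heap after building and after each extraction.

Build heap: [18, 18, 9, -1, 10]
Extract 18: [18, 10, 9, -1, 18]
Extract 18: [10, -1, 9, 18, 18]
Extract 10: [9, -1, 10, 18, 18]
Extract 9: [-1, 9, 10, 18, 18]


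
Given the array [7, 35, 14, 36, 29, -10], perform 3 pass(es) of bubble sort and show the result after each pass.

After pass 1: [7, 14, 35, 29, -10, 36] (3 swaps)
After pass 2: [7, 14, 29, -10, 35, 36] (2 swaps)
After pass 3: [7, 14, -10, 29, 35, 36] (1 swaps)
Total swaps: 6


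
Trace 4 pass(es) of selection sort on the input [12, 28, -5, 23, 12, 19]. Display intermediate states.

Pass 1: Select minimum -5 at index 2, swap -> [-5, 28, 12, 23, 12, 19]
Pass 2: Select minimum 12 at index 2, swap -> [-5, 12, 28, 23, 12, 19]
Pass 3: Select minimum 12 at index 4, swap -> [-5, 12, 12, 23, 28, 19]
Pass 4: Select minimum 19 at index 5, swap -> [-5, 12, 12, 19, 28, 23]


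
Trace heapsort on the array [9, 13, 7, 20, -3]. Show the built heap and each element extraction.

Build heap: [20, 13, 7, 9, -3]
Extract 20: [13, 9, 7, -3, 20]
Extract 13: [9, -3, 7, 13, 20]
Extract 9: [7, -3, 9, 13, 20]
Extract 7: [-3, 7, 9, 13, 20]


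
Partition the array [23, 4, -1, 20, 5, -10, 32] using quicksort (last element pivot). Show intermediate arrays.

Partition 1: pivot=32 at index 6 -> [23, 4, -1, 20, 5, -10, 32]
Partition 2: pivot=-10 at index 0 -> [-10, 4, -1, 20, 5, 23, 32]
Partition 3: pivot=23 at index 5 -> [-10, 4, -1, 20, 5, 23, 32]
Partition 4: pivot=5 at index 3 -> [-10, 4, -1, 5, 20, 23, 32]
Partition 5: pivot=-1 at index 1 -> [-10, -1, 4, 5, 20, 23, 32]


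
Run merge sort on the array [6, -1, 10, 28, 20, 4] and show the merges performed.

Divide and conquer:
  Merge [-1] + [10] -> [-1, 10]
  Merge [6] + [-1, 10] -> [-1, 6, 10]
  Merge [20] + [4] -> [4, 20]
  Merge [28] + [4, 20] -> [4, 20, 28]
  Merge [-1, 6, 10] + [4, 20, 28] -> [-1, 4, 6, 10, 20, 28]


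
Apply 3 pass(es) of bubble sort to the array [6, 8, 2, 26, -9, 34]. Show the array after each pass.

After pass 1: [6, 2, 8, -9, 26, 34] (2 swaps)
After pass 2: [2, 6, -9, 8, 26, 34] (2 swaps)
After pass 3: [2, -9, 6, 8, 26, 34] (1 swaps)
Total swaps: 5


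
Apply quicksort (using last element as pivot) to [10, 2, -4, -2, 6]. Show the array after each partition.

Partition 1: pivot=6 at index 3 -> [2, -4, -2, 6, 10]
Partition 2: pivot=-2 at index 1 -> [-4, -2, 2, 6, 10]


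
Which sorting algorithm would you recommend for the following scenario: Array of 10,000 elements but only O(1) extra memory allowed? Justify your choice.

Best choice: Heapsort
Reason: Heapsort rearranges the array in place using O(1) auxiliary space and still guarantees O(n log n) time; quicksort partitions in place but needs Theta(log n) stack space for recursion (O(n) in the worst case), and mergesort requires O(n) auxiliary space


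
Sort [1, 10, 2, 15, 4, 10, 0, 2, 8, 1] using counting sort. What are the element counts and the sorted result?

Count array: [1, 2, 2, 0, 1, 0, 0, 0, 1, 0, 2, 0, 0, 0, 0, 1]
(count[i] = number of elements equal to i)
Cumulative count: [1, 3, 5, 5, 6, 6, 6, 6, 7, 7, 9, 9, 9, 9, 9, 10]
Sorted: [0, 1, 1, 2, 2, 4, 8, 10, 10, 15]


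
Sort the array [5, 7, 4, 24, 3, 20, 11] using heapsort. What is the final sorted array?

Build heap: [24, 7, 20, 5, 3, 4, 11]
Extract 24: [20, 7, 11, 5, 3, 4, 24]
Extract 20: [11, 7, 4, 5, 3, 20, 24]
Extract 11: [7, 5, 4, 3, 11, 20, 24]
Extract 7: [5, 3, 4, 7, 11, 20, 24]
Extract 5: [4, 3, 5, 7, 11, 20, 24]
Extract 4: [3, 4, 5, 7, 11, 20, 24]


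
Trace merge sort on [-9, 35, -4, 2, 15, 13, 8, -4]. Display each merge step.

Divide and conquer:
  Merge [-9] + [35] -> [-9, 35]
  Merge [-4] + [2] -> [-4, 2]
  Merge [-9, 35] + [-4, 2] -> [-9, -4, 2, 35]
  Merge [15] + [13] -> [13, 15]
  Merge [8] + [-4] -> [-4, 8]
  Merge [13, 15] + [-4, 8] -> [-4, 8, 13, 15]
  Merge [-9, -4, 2, 35] + [-4, 8, 13, 15] -> [-9, -4, -4, 2, 8, 13, 15, 35]


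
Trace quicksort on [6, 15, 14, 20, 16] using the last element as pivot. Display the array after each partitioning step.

Partition 1: pivot=16 at index 3 -> [6, 15, 14, 16, 20]
Partition 2: pivot=14 at index 1 -> [6, 14, 15, 16, 20]


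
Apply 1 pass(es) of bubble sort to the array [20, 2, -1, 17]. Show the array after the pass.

After pass 1: [2, -1, 17, 20] (3 swaps)
Total swaps: 3


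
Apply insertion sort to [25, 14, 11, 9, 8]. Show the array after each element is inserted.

First element 25 is already 'sorted'
Insert 14: shifted 1 elements -> [14, 25, 11, 9, 8]
Insert 11: shifted 2 elements -> [11, 14, 25, 9, 8]
Insert 9: shifted 3 elements -> [9, 11, 14, 25, 8]
Insert 8: shifted 4 elements -> [8, 9, 11, 14, 25]


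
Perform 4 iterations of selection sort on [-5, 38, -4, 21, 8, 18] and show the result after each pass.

Pass 1: Select minimum -5 at index 0, swap -> [-5, 38, -4, 21, 8, 18]
Pass 2: Select minimum -4 at index 2, swap -> [-5, -4, 38, 21, 8, 18]
Pass 3: Select minimum 8 at index 4, swap -> [-5, -4, 8, 21, 38, 18]
Pass 4: Select minimum 18 at index 5, swap -> [-5, -4, 8, 18, 38, 21]


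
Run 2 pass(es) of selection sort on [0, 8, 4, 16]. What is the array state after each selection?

Pass 1: Select minimum 0 at index 0, swap -> [0, 8, 4, 16]
Pass 2: Select minimum 4 at index 2, swap -> [0, 4, 8, 16]


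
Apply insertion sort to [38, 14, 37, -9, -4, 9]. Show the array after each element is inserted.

First element 38 is already 'sorted'
Insert 14: shifted 1 elements -> [14, 38, 37, -9, -4, 9]
Insert 37: shifted 1 elements -> [14, 37, 38, -9, -4, 9]
Insert -9: shifted 3 elements -> [-9, 14, 37, 38, -4, 9]
Insert -4: shifted 3 elements -> [-9, -4, 14, 37, 38, 9]
Insert 9: shifted 3 elements -> [-9, -4, 9, 14, 37, 38]


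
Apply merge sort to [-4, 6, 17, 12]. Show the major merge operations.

Divide and conquer:
  Merge [-4] + [6] -> [-4, 6]
  Merge [17] + [12] -> [12, 17]
  Merge [-4, 6] + [12, 17] -> [-4, 6, 12, 17]


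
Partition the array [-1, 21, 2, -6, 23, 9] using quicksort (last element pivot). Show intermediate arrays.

Partition 1: pivot=9 at index 3 -> [-1, 2, -6, 9, 23, 21]
Partition 2: pivot=-6 at index 0 -> [-6, 2, -1, 9, 23, 21]
Partition 3: pivot=-1 at index 1 -> [-6, -1, 2, 9, 23, 21]
Partition 4: pivot=21 at index 4 -> [-6, -1, 2, 9, 21, 23]


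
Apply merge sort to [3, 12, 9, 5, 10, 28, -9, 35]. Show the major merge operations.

Divide and conquer:
  Merge [3] + [12] -> [3, 12]
  Merge [9] + [5] -> [5, 9]
  Merge [3, 12] + [5, 9] -> [3, 5, 9, 12]
  Merge [10] + [28] -> [10, 28]
  Merge [-9] + [35] -> [-9, 35]
  Merge [10, 28] + [-9, 35] -> [-9, 10, 28, 35]
  Merge [3, 5, 9, 12] + [-9, 10, 28, 35] -> [-9, 3, 5, 9, 10, 12, 28, 35]


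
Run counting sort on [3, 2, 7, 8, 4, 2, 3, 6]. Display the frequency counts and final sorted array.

Count array: [0, 0, 2, 2, 1, 0, 1, 1, 1]
(count[i] = number of elements equal to i)
Cumulative count: [0, 0, 2, 4, 5, 5, 6, 7, 8]
Sorted: [2, 2, 3, 3, 4, 6, 7, 8]


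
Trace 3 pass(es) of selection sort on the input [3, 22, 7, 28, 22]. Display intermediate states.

Pass 1: Select minimum 3 at index 0, swap -> [3, 22, 7, 28, 22]
Pass 2: Select minimum 7 at index 2, swap -> [3, 7, 22, 28, 22]
Pass 3: Select minimum 22 at index 2, swap -> [3, 7, 22, 28, 22]


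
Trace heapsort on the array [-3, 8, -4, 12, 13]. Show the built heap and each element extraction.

Build heap: [13, 12, -4, -3, 8]
Extract 13: [12, 8, -4, -3, 13]
Extract 12: [8, -3, -4, 12, 13]
Extract 8: [-3, -4, 8, 12, 13]
Extract -3: [-4, -3, 8, 12, 13]


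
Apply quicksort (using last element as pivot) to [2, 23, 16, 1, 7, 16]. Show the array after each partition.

Partition 1: pivot=16 at index 4 -> [2, 16, 1, 7, 16, 23]
Partition 2: pivot=7 at index 2 -> [2, 1, 7, 16, 16, 23]
Partition 3: pivot=1 at index 0 -> [1, 2, 7, 16, 16, 23]


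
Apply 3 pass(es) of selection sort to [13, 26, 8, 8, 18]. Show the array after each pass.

Pass 1: Select minimum 8 at index 2, swap -> [8, 26, 13, 8, 18]
Pass 2: Select minimum 8 at index 3, swap -> [8, 8, 13, 26, 18]
Pass 3: Select minimum 13 at index 2, swap -> [8, 8, 13, 26, 18]


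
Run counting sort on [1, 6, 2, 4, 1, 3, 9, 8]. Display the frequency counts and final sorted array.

Count array: [0, 2, 1, 1, 1, 0, 1, 0, 1, 1]
(count[i] = number of elements equal to i)
Cumulative count: [0, 2, 3, 4, 5, 5, 6, 6, 7, 8]
Sorted: [1, 1, 2, 3, 4, 6, 8, 9]


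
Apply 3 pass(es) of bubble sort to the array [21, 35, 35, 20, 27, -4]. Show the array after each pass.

After pass 1: [21, 35, 20, 27, -4, 35] (3 swaps)
After pass 2: [21, 20, 27, -4, 35, 35] (3 swaps)
After pass 3: [20, 21, -4, 27, 35, 35] (2 swaps)
Total swaps: 8


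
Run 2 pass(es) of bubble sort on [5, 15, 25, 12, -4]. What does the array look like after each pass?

After pass 1: [5, 15, 12, -4, 25] (2 swaps)
After pass 2: [5, 12, -4, 15, 25] (2 swaps)
Total swaps: 4


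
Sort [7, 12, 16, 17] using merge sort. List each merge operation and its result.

Divide and conquer:
  Merge [7] + [12] -> [7, 12]
  Merge [16] + [17] -> [16, 17]
  Merge [7, 12] + [16, 17] -> [7, 12, 16, 17]


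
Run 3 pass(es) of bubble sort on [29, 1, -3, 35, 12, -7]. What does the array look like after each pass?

After pass 1: [1, -3, 29, 12, -7, 35] (4 swaps)
After pass 2: [-3, 1, 12, -7, 29, 35] (3 swaps)
After pass 3: [-3, 1, -7, 12, 29, 35] (1 swaps)
Total swaps: 8


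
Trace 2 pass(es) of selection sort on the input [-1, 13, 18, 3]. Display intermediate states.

Pass 1: Select minimum -1 at index 0, swap -> [-1, 13, 18, 3]
Pass 2: Select minimum 3 at index 3, swap -> [-1, 3, 18, 13]


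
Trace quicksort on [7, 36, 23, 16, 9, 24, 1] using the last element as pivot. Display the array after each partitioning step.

Partition 1: pivot=1 at index 0 -> [1, 36, 23, 16, 9, 24, 7]
Partition 2: pivot=7 at index 1 -> [1, 7, 23, 16, 9, 24, 36]
Partition 3: pivot=36 at index 6 -> [1, 7, 23, 16, 9, 24, 36]
Partition 4: pivot=24 at index 5 -> [1, 7, 23, 16, 9, 24, 36]
Partition 5: pivot=9 at index 2 -> [1, 7, 9, 16, 23, 24, 36]
Partition 6: pivot=23 at index 4 -> [1, 7, 9, 16, 23, 24, 36]


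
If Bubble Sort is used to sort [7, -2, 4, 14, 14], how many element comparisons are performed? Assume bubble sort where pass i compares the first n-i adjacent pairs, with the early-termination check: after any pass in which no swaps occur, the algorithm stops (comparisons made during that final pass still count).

Pass 1: compare adjacent pairs (0,1)..(3,4) = 4 comparison(s), 2 swap(s) -> [-2, 4, 7, 14, 14]
Pass 2: compare adjacent pairs (0,1)..(2,3) = 3 comparison(s), 0 swap(s) -> [-2, 4, 7, 14, 14]
No swaps in this pass, so bubble sort stops here.
Total comparisons: 4 + 3 = 7


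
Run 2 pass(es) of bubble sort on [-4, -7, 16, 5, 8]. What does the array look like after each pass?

After pass 1: [-7, -4, 5, 8, 16] (3 swaps)
After pass 2: [-7, -4, 5, 8, 16] (0 swaps)
Total swaps: 3


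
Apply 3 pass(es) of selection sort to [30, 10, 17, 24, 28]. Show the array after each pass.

Pass 1: Select minimum 10 at index 1, swap -> [10, 30, 17, 24, 28]
Pass 2: Select minimum 17 at index 2, swap -> [10, 17, 30, 24, 28]
Pass 3: Select minimum 24 at index 3, swap -> [10, 17, 24, 30, 28]


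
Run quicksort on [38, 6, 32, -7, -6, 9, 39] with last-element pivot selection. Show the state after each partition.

Partition 1: pivot=39 at index 6 -> [38, 6, 32, -7, -6, 9, 39]
Partition 2: pivot=9 at index 3 -> [6, -7, -6, 9, 32, 38, 39]
Partition 3: pivot=-6 at index 1 -> [-7, -6, 6, 9, 32, 38, 39]
Partition 4: pivot=38 at index 5 -> [-7, -6, 6, 9, 32, 38, 39]


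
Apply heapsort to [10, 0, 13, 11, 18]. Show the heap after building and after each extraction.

Build heap: [18, 11, 13, 10, 0]
Extract 18: [13, 11, 0, 10, 18]
Extract 13: [11, 10, 0, 13, 18]
Extract 11: [10, 0, 11, 13, 18]
Extract 10: [0, 10, 11, 13, 18]


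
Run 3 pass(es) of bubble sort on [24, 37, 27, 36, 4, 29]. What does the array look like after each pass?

After pass 1: [24, 27, 36, 4, 29, 37] (4 swaps)
After pass 2: [24, 27, 4, 29, 36, 37] (2 swaps)
After pass 3: [24, 4, 27, 29, 36, 37] (1 swaps)
Total swaps: 7


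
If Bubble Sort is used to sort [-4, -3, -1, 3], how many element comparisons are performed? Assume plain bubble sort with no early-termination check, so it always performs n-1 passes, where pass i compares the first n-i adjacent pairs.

Pass 1: compare adjacent pairs (0,1)..(2,3) = 3 comparison(s), 0 swap(s) -> [-4, -3, -1, 3]
Pass 2: compare adjacent pairs (0,1)..(1,2) = 2 comparison(s), 0 swap(s) -> [-4, -3, -1, 3]
Pass 3: compare adjacent pairs (0,1)..(0,1) = 1 comparison(s), 0 swap(s) -> [-4, -3, -1, 3]
Total comparisons: 3 + 2 + 1 = 6


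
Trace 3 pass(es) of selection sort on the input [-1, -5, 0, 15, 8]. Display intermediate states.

Pass 1: Select minimum -5 at index 1, swap -> [-5, -1, 0, 15, 8]
Pass 2: Select minimum -1 at index 1, swap -> [-5, -1, 0, 15, 8]
Pass 3: Select minimum 0 at index 2, swap -> [-5, -1, 0, 15, 8]


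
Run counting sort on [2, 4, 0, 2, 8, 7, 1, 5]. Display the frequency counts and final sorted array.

Count array: [1, 1, 2, 0, 1, 1, 0, 1, 1]
(count[i] = number of elements equal to i)
Cumulative count: [1, 2, 4, 4, 5, 6, 6, 7, 8]
Sorted: [0, 1, 2, 2, 4, 5, 7, 8]


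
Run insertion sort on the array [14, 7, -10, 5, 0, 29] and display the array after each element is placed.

First element 14 is already 'sorted'
Insert 7: shifted 1 elements -> [7, 14, -10, 5, 0, 29]
Insert -10: shifted 2 elements -> [-10, 7, 14, 5, 0, 29]
Insert 5: shifted 2 elements -> [-10, 5, 7, 14, 0, 29]
Insert 0: shifted 3 elements -> [-10, 0, 5, 7, 14, 29]
Insert 29: shifted 0 elements -> [-10, 0, 5, 7, 14, 29]


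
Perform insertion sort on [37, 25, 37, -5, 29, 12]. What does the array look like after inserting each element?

First element 37 is already 'sorted'
Insert 25: shifted 1 elements -> [25, 37, 37, -5, 29, 12]
Insert 37: shifted 0 elements -> [25, 37, 37, -5, 29, 12]
Insert -5: shifted 3 elements -> [-5, 25, 37, 37, 29, 12]
Insert 29: shifted 2 elements -> [-5, 25, 29, 37, 37, 12]
Insert 12: shifted 4 elements -> [-5, 12, 25, 29, 37, 37]


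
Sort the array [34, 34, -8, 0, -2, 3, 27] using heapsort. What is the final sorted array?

Build heap: [34, 34, 27, 0, -2, 3, -8]
Extract 34: [34, 0, 27, -8, -2, 3, 34]
Extract 34: [27, 0, 3, -8, -2, 34, 34]
Extract 27: [3, 0, -2, -8, 27, 34, 34]
Extract 3: [0, -8, -2, 3, 27, 34, 34]
Extract 0: [-2, -8, 0, 3, 27, 34, 34]
Extract -2: [-8, -2, 0, 3, 27, 34, 34]


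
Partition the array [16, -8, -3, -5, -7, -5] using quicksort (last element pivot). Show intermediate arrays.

Partition 1: pivot=-5 at index 3 -> [-8, -5, -7, -5, -3, 16]
Partition 2: pivot=-7 at index 1 -> [-8, -7, -5, -5, -3, 16]
Partition 3: pivot=16 at index 5 -> [-8, -7, -5, -5, -3, 16]


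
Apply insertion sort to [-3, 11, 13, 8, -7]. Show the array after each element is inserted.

First element -3 is already 'sorted'
Insert 11: shifted 0 elements -> [-3, 11, 13, 8, -7]
Insert 13: shifted 0 elements -> [-3, 11, 13, 8, -7]
Insert 8: shifted 2 elements -> [-3, 8, 11, 13, -7]
Insert -7: shifted 4 elements -> [-7, -3, 8, 11, 13]


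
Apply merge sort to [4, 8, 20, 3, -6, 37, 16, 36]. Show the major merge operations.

Divide and conquer:
  Merge [4] + [8] -> [4, 8]
  Merge [20] + [3] -> [3, 20]
  Merge [4, 8] + [3, 20] -> [3, 4, 8, 20]
  Merge [-6] + [37] -> [-6, 37]
  Merge [16] + [36] -> [16, 36]
  Merge [-6, 37] + [16, 36] -> [-6, 16, 36, 37]
  Merge [3, 4, 8, 20] + [-6, 16, 36, 37] -> [-6, 3, 4, 8, 16, 20, 36, 37]


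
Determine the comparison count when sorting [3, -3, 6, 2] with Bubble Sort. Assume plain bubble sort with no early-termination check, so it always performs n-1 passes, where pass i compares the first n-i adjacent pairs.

Pass 1: compare adjacent pairs (0,1)..(2,3) = 3 comparison(s), 2 swap(s) -> [-3, 3, 2, 6]
Pass 2: compare adjacent pairs (0,1)..(1,2) = 2 comparison(s), 1 swap(s) -> [-3, 2, 3, 6]
Pass 3: compare adjacent pairs (0,1)..(0,1) = 1 comparison(s), 0 swap(s) -> [-3, 2, 3, 6]
Total comparisons: 3 + 2 + 1 = 6


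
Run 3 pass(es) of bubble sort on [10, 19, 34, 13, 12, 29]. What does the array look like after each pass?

After pass 1: [10, 19, 13, 12, 29, 34] (3 swaps)
After pass 2: [10, 13, 12, 19, 29, 34] (2 swaps)
After pass 3: [10, 12, 13, 19, 29, 34] (1 swaps)
Total swaps: 6


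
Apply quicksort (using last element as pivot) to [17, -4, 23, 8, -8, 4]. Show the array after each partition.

Partition 1: pivot=4 at index 2 -> [-4, -8, 4, 8, 17, 23]
Partition 2: pivot=-8 at index 0 -> [-8, -4, 4, 8, 17, 23]
Partition 3: pivot=23 at index 5 -> [-8, -4, 4, 8, 17, 23]
Partition 4: pivot=17 at index 4 -> [-8, -4, 4, 8, 17, 23]


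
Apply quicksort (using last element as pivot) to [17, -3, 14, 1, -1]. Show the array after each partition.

Partition 1: pivot=-1 at index 1 -> [-3, -1, 14, 1, 17]
Partition 2: pivot=17 at index 4 -> [-3, -1, 14, 1, 17]
Partition 3: pivot=1 at index 2 -> [-3, -1, 1, 14, 17]


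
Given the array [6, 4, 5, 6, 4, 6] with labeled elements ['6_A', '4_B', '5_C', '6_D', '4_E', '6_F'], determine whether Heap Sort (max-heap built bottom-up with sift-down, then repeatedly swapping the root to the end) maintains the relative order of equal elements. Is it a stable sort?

Trace Heap Sort on the labeled array (the key is the number; the letter only tracks identity):
  Build max-heap: [6_A, 6_D, 6_F, 4_B, 4_E, 5_C]
  Swap root 6_A to index 5, re-heapify first 5 -> [6_D, 5_C, 6_F, 4_B, 4_E, 6_A]
  Swap root 6_D to index 4, re-heapify first 4 -> [6_F, 5_C, 4_E, 4_B, 6_D, 6_A]
  Swap root 6_F to index 3, re-heapify first 3 -> [5_C, 4_B, 4_E, 6_F, 6_D, 6_A]
  Swap root 5_C to index 2, re-heapify first 2 -> [4_E, 4_B, 5_C, 6_F, 6_D, 6_A]
  Swap root 4_E to index 1, re-heapify first 1 -> [4_B, 4_E, 5_C, 6_F, 6_D, 6_A]
Final order: [4_B, 4_E, 5_C, 6_F, 6_D, 6_A]
Equal keys:
  value 4: originally 4_B, 4_E; after sorting 4_B, 4_E -> order preserved
  value 6: originally 6_A, 6_D, 6_F; after sorting 6_F, 6_D, 6_A -> order changed
Equal keys were reordered, so Heap Sort is not stable: heap construction and root-to-end swaps move elements without regard to the original order of equal keys. (One such input is enough; an unstable sort may happen to preserve order on other inputs, but it gives no guarantee.)
Answer: Not stable


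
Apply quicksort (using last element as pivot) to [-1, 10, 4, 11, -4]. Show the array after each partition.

Partition 1: pivot=-4 at index 0 -> [-4, 10, 4, 11, -1]
Partition 2: pivot=-1 at index 1 -> [-4, -1, 4, 11, 10]
Partition 3: pivot=10 at index 3 -> [-4, -1, 4, 10, 11]


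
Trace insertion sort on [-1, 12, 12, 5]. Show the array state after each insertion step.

First element -1 is already 'sorted'
Insert 12: shifted 0 elements -> [-1, 12, 12, 5]
Insert 12: shifted 0 elements -> [-1, 12, 12, 5]
Insert 5: shifted 2 elements -> [-1, 5, 12, 12]


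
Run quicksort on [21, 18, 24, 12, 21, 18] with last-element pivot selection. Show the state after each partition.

Partition 1: pivot=18 at index 2 -> [18, 12, 18, 21, 21, 24]
Partition 2: pivot=12 at index 0 -> [12, 18, 18, 21, 21, 24]
Partition 3: pivot=24 at index 5 -> [12, 18, 18, 21, 21, 24]
Partition 4: pivot=21 at index 4 -> [12, 18, 18, 21, 21, 24]


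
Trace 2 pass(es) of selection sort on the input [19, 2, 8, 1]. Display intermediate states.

Pass 1: Select minimum 1 at index 3, swap -> [1, 2, 8, 19]
Pass 2: Select minimum 2 at index 1, swap -> [1, 2, 8, 19]


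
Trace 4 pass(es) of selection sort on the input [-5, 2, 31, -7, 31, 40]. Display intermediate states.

Pass 1: Select minimum -7 at index 3, swap -> [-7, 2, 31, -5, 31, 40]
Pass 2: Select minimum -5 at index 3, swap -> [-7, -5, 31, 2, 31, 40]
Pass 3: Select minimum 2 at index 3, swap -> [-7, -5, 2, 31, 31, 40]
Pass 4: Select minimum 31 at index 3, swap -> [-7, -5, 2, 31, 31, 40]


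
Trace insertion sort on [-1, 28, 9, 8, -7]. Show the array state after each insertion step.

First element -1 is already 'sorted'
Insert 28: shifted 0 elements -> [-1, 28, 9, 8, -7]
Insert 9: shifted 1 elements -> [-1, 9, 28, 8, -7]
Insert 8: shifted 2 elements -> [-1, 8, 9, 28, -7]
Insert -7: shifted 4 elements -> [-7, -1, 8, 9, 28]


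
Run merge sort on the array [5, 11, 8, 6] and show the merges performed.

Divide and conquer:
  Merge [5] + [11] -> [5, 11]
  Merge [8] + [6] -> [6, 8]
  Merge [5, 11] + [6, 8] -> [5, 6, 8, 11]


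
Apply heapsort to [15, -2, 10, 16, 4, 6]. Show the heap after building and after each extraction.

Build heap: [16, 15, 10, -2, 4, 6]
Extract 16: [15, 6, 10, -2, 4, 16]
Extract 15: [10, 6, 4, -2, 15, 16]
Extract 10: [6, -2, 4, 10, 15, 16]
Extract 6: [4, -2, 6, 10, 15, 16]
Extract 4: [-2, 4, 6, 10, 15, 16]


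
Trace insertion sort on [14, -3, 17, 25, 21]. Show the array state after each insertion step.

First element 14 is already 'sorted'
Insert -3: shifted 1 elements -> [-3, 14, 17, 25, 21]
Insert 17: shifted 0 elements -> [-3, 14, 17, 25, 21]
Insert 25: shifted 0 elements -> [-3, 14, 17, 25, 21]
Insert 21: shifted 1 elements -> [-3, 14, 17, 21, 25]


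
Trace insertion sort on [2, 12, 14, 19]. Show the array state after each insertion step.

First element 2 is already 'sorted'
Insert 12: shifted 0 elements -> [2, 12, 14, 19]
Insert 14: shifted 0 elements -> [2, 12, 14, 19]
Insert 19: shifted 0 elements -> [2, 12, 14, 19]


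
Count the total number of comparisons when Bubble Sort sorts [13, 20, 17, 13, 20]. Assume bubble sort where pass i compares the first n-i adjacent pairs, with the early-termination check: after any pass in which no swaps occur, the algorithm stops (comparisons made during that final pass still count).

Pass 1: compare adjacent pairs (0,1)..(3,4) = 4 comparison(s), 2 swap(s) -> [13, 17, 13, 20, 20]
Pass 2: compare adjacent pairs (0,1)..(2,3) = 3 comparison(s), 1 swap(s) -> [13, 13, 17, 20, 20]
Pass 3: compare adjacent pairs (0,1)..(1,2) = 2 comparison(s), 0 swap(s) -> [13, 13, 17, 20, 20]
No swaps in this pass, so bubble sort stops here.
Total comparisons: 4 + 3 + 2 = 9


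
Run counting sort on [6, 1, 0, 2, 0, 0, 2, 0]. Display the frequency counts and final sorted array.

Count array: [4, 1, 2, 0, 0, 0, 1]
(count[i] = number of elements equal to i)
Cumulative count: [4, 5, 7, 7, 7, 7, 8]
Sorted: [0, 0, 0, 0, 1, 2, 2, 6]


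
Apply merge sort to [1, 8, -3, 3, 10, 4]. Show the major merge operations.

Divide and conquer:
  Merge [8] + [-3] -> [-3, 8]
  Merge [1] + [-3, 8] -> [-3, 1, 8]
  Merge [10] + [4] -> [4, 10]
  Merge [3] + [4, 10] -> [3, 4, 10]
  Merge [-3, 1, 8] + [3, 4, 10] -> [-3, 1, 3, 4, 8, 10]


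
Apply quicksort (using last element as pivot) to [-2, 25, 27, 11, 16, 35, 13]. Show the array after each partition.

Partition 1: pivot=13 at index 2 -> [-2, 11, 13, 25, 16, 35, 27]
Partition 2: pivot=11 at index 1 -> [-2, 11, 13, 25, 16, 35, 27]
Partition 3: pivot=27 at index 5 -> [-2, 11, 13, 25, 16, 27, 35]
Partition 4: pivot=16 at index 3 -> [-2, 11, 13, 16, 25, 27, 35]


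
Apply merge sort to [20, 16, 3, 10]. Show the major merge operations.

Divide and conquer:
  Merge [20] + [16] -> [16, 20]
  Merge [3] + [10] -> [3, 10]
  Merge [16, 20] + [3, 10] -> [3, 10, 16, 20]


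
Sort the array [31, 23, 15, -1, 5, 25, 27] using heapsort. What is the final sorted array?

Build heap: [31, 23, 27, -1, 5, 25, 15]
Extract 31: [27, 23, 25, -1, 5, 15, 31]
Extract 27: [25, 23, 15, -1, 5, 27, 31]
Extract 25: [23, 5, 15, -1, 25, 27, 31]
Extract 23: [15, 5, -1, 23, 25, 27, 31]
Extract 15: [5, -1, 15, 23, 25, 27, 31]
Extract 5: [-1, 5, 15, 23, 25, 27, 31]


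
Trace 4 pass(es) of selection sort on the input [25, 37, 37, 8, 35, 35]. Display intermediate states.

Pass 1: Select minimum 8 at index 3, swap -> [8, 37, 37, 25, 35, 35]
Pass 2: Select minimum 25 at index 3, swap -> [8, 25, 37, 37, 35, 35]
Pass 3: Select minimum 35 at index 4, swap -> [8, 25, 35, 37, 37, 35]
Pass 4: Select minimum 35 at index 5, swap -> [8, 25, 35, 35, 37, 37]


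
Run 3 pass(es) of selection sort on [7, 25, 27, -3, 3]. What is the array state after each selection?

Pass 1: Select minimum -3 at index 3, swap -> [-3, 25, 27, 7, 3]
Pass 2: Select minimum 3 at index 4, swap -> [-3, 3, 27, 7, 25]
Pass 3: Select minimum 7 at index 3, swap -> [-3, 3, 7, 27, 25]


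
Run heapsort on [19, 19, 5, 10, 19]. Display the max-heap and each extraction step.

Build heap: [19, 19, 5, 10, 19]
Extract 19: [19, 19, 5, 10, 19]
Extract 19: [19, 10, 5, 19, 19]
Extract 19: [10, 5, 19, 19, 19]
Extract 10: [5, 10, 19, 19, 19]


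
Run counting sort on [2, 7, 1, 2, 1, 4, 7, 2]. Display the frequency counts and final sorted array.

Count array: [0, 2, 3, 0, 1, 0, 0, 2]
(count[i] = number of elements equal to i)
Cumulative count: [0, 2, 5, 5, 6, 6, 6, 8]
Sorted: [1, 1, 2, 2, 2, 4, 7, 7]


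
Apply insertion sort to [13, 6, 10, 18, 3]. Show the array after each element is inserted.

First element 13 is already 'sorted'
Insert 6: shifted 1 elements -> [6, 13, 10, 18, 3]
Insert 10: shifted 1 elements -> [6, 10, 13, 18, 3]
Insert 18: shifted 0 elements -> [6, 10, 13, 18, 3]
Insert 3: shifted 4 elements -> [3, 6, 10, 13, 18]


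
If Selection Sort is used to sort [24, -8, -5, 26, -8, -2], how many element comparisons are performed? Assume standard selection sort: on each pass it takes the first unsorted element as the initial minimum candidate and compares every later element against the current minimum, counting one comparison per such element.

Pass 1: scan indices 1..5 for the minimum = 5 comparison(s); min is -8, place at index 0 -> [-8, 24, -5, 26, -8, -2]
Pass 2: scan indices 2..5 for the minimum = 4 comparison(s); min is -8, place at index 1 -> [-8, -8, -5, 26, 24, -2]
Pass 3: scan indices 3..5 for the minimum = 3 comparison(s); min is -5, place at index 2 -> [-8, -8, -5, 26, 24, -2]
Pass 4: scan indices 4..5 for the minimum = 2 comparison(s); min is -2, place at index 3 -> [-8, -8, -5, -2, 24, 26]
Pass 5: scan indices 5..5 for the minimum = 1 comparison(s); min is 24, place at index 4 -> [-8, -8, -5, -2, 24, 26]
Selection sort always scans the whole unsorted suffix, so the count is (n-1) + (n-2) + ... + 1 = n(n-1)/2 = 6*5/2 = 15 regardless of the input order.
Total comparisons: 5 + 4 + 3 + 2 + 1 = 15


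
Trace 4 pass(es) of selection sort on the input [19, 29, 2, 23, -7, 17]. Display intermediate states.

Pass 1: Select minimum -7 at index 4, swap -> [-7, 29, 2, 23, 19, 17]
Pass 2: Select minimum 2 at index 2, swap -> [-7, 2, 29, 23, 19, 17]
Pass 3: Select minimum 17 at index 5, swap -> [-7, 2, 17, 23, 19, 29]
Pass 4: Select minimum 19 at index 4, swap -> [-7, 2, 17, 19, 23, 29]


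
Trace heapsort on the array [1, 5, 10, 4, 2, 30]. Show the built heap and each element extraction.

Build heap: [30, 5, 10, 4, 2, 1]
Extract 30: [10, 5, 1, 4, 2, 30]
Extract 10: [5, 4, 1, 2, 10, 30]
Extract 5: [4, 2, 1, 5, 10, 30]
Extract 4: [2, 1, 4, 5, 10, 30]
Extract 2: [1, 2, 4, 5, 10, 30]


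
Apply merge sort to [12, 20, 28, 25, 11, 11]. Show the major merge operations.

Divide and conquer:
  Merge [20] + [28] -> [20, 28]
  Merge [12] + [20, 28] -> [12, 20, 28]
  Merge [11] + [11] -> [11, 11]
  Merge [25] + [11, 11] -> [11, 11, 25]
  Merge [12, 20, 28] + [11, 11, 25] -> [11, 11, 12, 20, 25, 28]


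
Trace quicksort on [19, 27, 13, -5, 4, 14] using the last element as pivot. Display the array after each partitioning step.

Partition 1: pivot=14 at index 3 -> [13, -5, 4, 14, 19, 27]
Partition 2: pivot=4 at index 1 -> [-5, 4, 13, 14, 19, 27]
Partition 3: pivot=27 at index 5 -> [-5, 4, 13, 14, 19, 27]


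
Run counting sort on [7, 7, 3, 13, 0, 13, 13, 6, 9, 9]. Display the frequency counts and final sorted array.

Count array: [1, 0, 0, 1, 0, 0, 1, 2, 0, 2, 0, 0, 0, 3]
(count[i] = number of elements equal to i)
Cumulative count: [1, 1, 1, 2, 2, 2, 3, 5, 5, 7, 7, 7, 7, 10]
Sorted: [0, 3, 6, 7, 7, 9, 9, 13, 13, 13]


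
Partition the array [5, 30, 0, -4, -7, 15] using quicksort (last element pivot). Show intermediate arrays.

Partition 1: pivot=15 at index 4 -> [5, 0, -4, -7, 15, 30]
Partition 2: pivot=-7 at index 0 -> [-7, 0, -4, 5, 15, 30]
Partition 3: pivot=5 at index 3 -> [-7, 0, -4, 5, 15, 30]
Partition 4: pivot=-4 at index 1 -> [-7, -4, 0, 5, 15, 30]


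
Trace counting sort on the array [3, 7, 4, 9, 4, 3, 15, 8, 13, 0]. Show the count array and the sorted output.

Count array: [1, 0, 0, 2, 2, 0, 0, 1, 1, 1, 0, 0, 0, 1, 0, 1]
(count[i] = number of elements equal to i)
Cumulative count: [1, 1, 1, 3, 5, 5, 5, 6, 7, 8, 8, 8, 8, 9, 9, 10]
Sorted: [0, 3, 3, 4, 4, 7, 8, 9, 13, 15]


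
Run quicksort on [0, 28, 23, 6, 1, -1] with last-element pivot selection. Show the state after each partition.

Partition 1: pivot=-1 at index 0 -> [-1, 28, 23, 6, 1, 0]
Partition 2: pivot=0 at index 1 -> [-1, 0, 23, 6, 1, 28]
Partition 3: pivot=28 at index 5 -> [-1, 0, 23, 6, 1, 28]
Partition 4: pivot=1 at index 2 -> [-1, 0, 1, 6, 23, 28]
Partition 5: pivot=23 at index 4 -> [-1, 0, 1, 6, 23, 28]


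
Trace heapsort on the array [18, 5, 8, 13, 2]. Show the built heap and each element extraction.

Build heap: [18, 13, 8, 5, 2]
Extract 18: [13, 5, 8, 2, 18]
Extract 13: [8, 5, 2, 13, 18]
Extract 8: [5, 2, 8, 13, 18]
Extract 5: [2, 5, 8, 13, 18]


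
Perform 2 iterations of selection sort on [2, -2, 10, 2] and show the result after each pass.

Pass 1: Select minimum -2 at index 1, swap -> [-2, 2, 10, 2]
Pass 2: Select minimum 2 at index 1, swap -> [-2, 2, 10, 2]


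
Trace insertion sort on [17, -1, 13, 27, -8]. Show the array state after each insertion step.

First element 17 is already 'sorted'
Insert -1: shifted 1 elements -> [-1, 17, 13, 27, -8]
Insert 13: shifted 1 elements -> [-1, 13, 17, 27, -8]
Insert 27: shifted 0 elements -> [-1, 13, 17, 27, -8]
Insert -8: shifted 4 elements -> [-8, -1, 13, 17, 27]


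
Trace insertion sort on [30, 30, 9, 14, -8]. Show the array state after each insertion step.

First element 30 is already 'sorted'
Insert 30: shifted 0 elements -> [30, 30, 9, 14, -8]
Insert 9: shifted 2 elements -> [9, 30, 30, 14, -8]
Insert 14: shifted 2 elements -> [9, 14, 30, 30, -8]
Insert -8: shifted 4 elements -> [-8, 9, 14, 30, 30]


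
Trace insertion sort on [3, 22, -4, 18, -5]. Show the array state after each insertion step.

First element 3 is already 'sorted'
Insert 22: shifted 0 elements -> [3, 22, -4, 18, -5]
Insert -4: shifted 2 elements -> [-4, 3, 22, 18, -5]
Insert 18: shifted 1 elements -> [-4, 3, 18, 22, -5]
Insert -5: shifted 4 elements -> [-5, -4, 3, 18, 22]


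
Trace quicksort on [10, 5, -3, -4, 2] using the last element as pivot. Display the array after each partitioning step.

Partition 1: pivot=2 at index 2 -> [-3, -4, 2, 5, 10]
Partition 2: pivot=-4 at index 0 -> [-4, -3, 2, 5, 10]
Partition 3: pivot=10 at index 4 -> [-4, -3, 2, 5, 10]


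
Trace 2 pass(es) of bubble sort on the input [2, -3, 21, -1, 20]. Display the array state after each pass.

After pass 1: [-3, 2, -1, 20, 21] (3 swaps)
After pass 2: [-3, -1, 2, 20, 21] (1 swaps)
Total swaps: 4


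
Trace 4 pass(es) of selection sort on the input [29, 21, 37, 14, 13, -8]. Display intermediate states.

Pass 1: Select minimum -8 at index 5, swap -> [-8, 21, 37, 14, 13, 29]
Pass 2: Select minimum 13 at index 4, swap -> [-8, 13, 37, 14, 21, 29]
Pass 3: Select minimum 14 at index 3, swap -> [-8, 13, 14, 37, 21, 29]
Pass 4: Select minimum 21 at index 4, swap -> [-8, 13, 14, 21, 37, 29]


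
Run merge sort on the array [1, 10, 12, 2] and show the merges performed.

Divide and conquer:
  Merge [1] + [10] -> [1, 10]
  Merge [12] + [2] -> [2, 12]
  Merge [1, 10] + [2, 12] -> [1, 2, 10, 12]


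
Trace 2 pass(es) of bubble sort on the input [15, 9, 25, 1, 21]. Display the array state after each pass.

After pass 1: [9, 15, 1, 21, 25] (3 swaps)
After pass 2: [9, 1, 15, 21, 25] (1 swaps)
Total swaps: 4


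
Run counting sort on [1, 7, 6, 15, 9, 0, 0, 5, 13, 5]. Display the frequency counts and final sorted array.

Count array: [2, 1, 0, 0, 0, 2, 1, 1, 0, 1, 0, 0, 0, 1, 0, 1]
(count[i] = number of elements equal to i)
Cumulative count: [2, 3, 3, 3, 3, 5, 6, 7, 7, 8, 8, 8, 8, 9, 9, 10]
Sorted: [0, 0, 1, 5, 5, 6, 7, 9, 13, 15]


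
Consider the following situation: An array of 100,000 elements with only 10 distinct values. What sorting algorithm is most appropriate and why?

Best choice: 3-way quicksort or Counting sort
Reason: 3-way (Dutch national flag) partitioning groups every copy of the pivot together, so with only d=10 distinct keys quicksort finishes in O(n log d) expected time, which is effectively linear; counting sort runs in O(n + k) where k is the size of the key range (not the number of distinct values), so it is linear when the 10 values are integers drawn from a small known range


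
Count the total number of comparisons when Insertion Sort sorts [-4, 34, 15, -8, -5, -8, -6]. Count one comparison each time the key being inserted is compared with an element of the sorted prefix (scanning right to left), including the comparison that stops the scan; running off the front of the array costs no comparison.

Insert 34: -4 <= 34 (stop) = 1 comparison(s) -> [-4, 34, 15, -8, -5, -8, -6]
Insert 15: 34 > 15 (shift), -4 <= 15 (stop) = 2 comparison(s) -> [-4, 15, 34, -8, -5, -8, -6]
Insert -8: 34 > -8 (shift), 15 > -8 (shift), -4 > -8 (shift), reached front = 3 comparison(s) -> [-8, -4, 15, 34, -5, -8, -6]
Insert -5: 34 > -5 (shift), 15 > -5 (shift), -4 > -5 (shift), -8 <= -5 (stop) = 4 comparison(s) -> [-8, -5, -4, 15, 34, -8, -6]
Insert -8: 34 > -8 (shift), 15 > -8 (shift), -4 > -8 (shift), -5 > -8 (shift), -8 <= -8 (stop) = 5 comparison(s) -> [-8, -8, -5, -4, 15, 34, -6]
Insert -6: 34 > -6 (shift), 15 > -6 (shift), -4 > -6 (shift), -5 > -6 (shift), -8 <= -6 (stop) = 5 comparison(s) -> [-8, -8, -6, -5, -4, 15, 34]
Total comparisons: 1 + 2 + 3 + 4 + 5 + 5 = 20


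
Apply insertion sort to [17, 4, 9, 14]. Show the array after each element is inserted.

First element 17 is already 'sorted'
Insert 4: shifted 1 elements -> [4, 17, 9, 14]
Insert 9: shifted 1 elements -> [4, 9, 17, 14]
Insert 14: shifted 1 elements -> [4, 9, 14, 17]


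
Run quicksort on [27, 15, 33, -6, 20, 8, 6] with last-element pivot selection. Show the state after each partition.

Partition 1: pivot=6 at index 1 -> [-6, 6, 33, 27, 20, 8, 15]
Partition 2: pivot=15 at index 3 -> [-6, 6, 8, 15, 20, 33, 27]
Partition 3: pivot=27 at index 5 -> [-6, 6, 8, 15, 20, 27, 33]


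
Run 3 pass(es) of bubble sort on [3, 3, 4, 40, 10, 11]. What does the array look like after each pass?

After pass 1: [3, 3, 4, 10, 11, 40] (2 swaps)
After pass 2: [3, 3, 4, 10, 11, 40] (0 swaps)
After pass 3: [3, 3, 4, 10, 11, 40] (0 swaps)
Total swaps: 2


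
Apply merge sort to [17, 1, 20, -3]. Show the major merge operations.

Divide and conquer:
  Merge [17] + [1] -> [1, 17]
  Merge [20] + [-3] -> [-3, 20]
  Merge [1, 17] + [-3, 20] -> [-3, 1, 17, 20]


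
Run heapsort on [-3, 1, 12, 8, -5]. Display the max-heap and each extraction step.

Build heap: [12, 8, -3, 1, -5]
Extract 12: [8, 1, -3, -5, 12]
Extract 8: [1, -5, -3, 8, 12]
Extract 1: [-3, -5, 1, 8, 12]
Extract -3: [-5, -3, 1, 8, 12]
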